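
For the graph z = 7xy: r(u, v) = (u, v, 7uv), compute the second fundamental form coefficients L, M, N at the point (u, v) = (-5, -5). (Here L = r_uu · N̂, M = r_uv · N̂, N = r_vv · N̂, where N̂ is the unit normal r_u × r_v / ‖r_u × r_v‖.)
L = 0;  M = 7*sqrt(2451)/2451;  N = 0

Compute the unit normal N̂(u, v) = (-7*v/sqrt(49*u^2 + 49*v^2 + 1), -7*u/sqrt(49*u^2 + 49*v^2 + 1), 1/sqrt(49*u^2 + 49*v^2 + 1)), and the second partials r_uu, r_uv, r_vv. Take dot products:
  L(u, v) = r_uu · N̂ = 0,
  M(u, v) = r_uv · N̂ = 7/sqrt(49*u^2 + 49*v^2 + 1),
  N(u, v) = r_vv · N̂ = 0.
Evaluating at (u, v) = (-5, -5):
  L = 0, M = 7*sqrt(2451)/2451, N = 0.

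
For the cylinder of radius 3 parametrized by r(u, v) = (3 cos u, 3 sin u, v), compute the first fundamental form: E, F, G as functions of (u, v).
E = 9;  F = 0;  G = 1

Compute partials: r_u = (-3*sin(u), 3*cos(u), 0), r_v = (0, 0, 1). Then
  E = r_u · r_u = 9,
  F = r_u · r_v = 0,
  G = r_v · r_v = 1.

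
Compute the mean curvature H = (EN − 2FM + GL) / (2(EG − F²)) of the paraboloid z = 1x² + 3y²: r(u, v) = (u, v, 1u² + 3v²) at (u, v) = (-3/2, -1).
H = 67*sqrt(46)/2116

With E = 4*u^2 + 1, F = 12*u*v, G = 36*v^2 + 1, L = 2/sqrt(4*u^2 + 36*v^2 + 1), M = 0, N = 6/sqrt(4*u^2 + 36*v^2 + 1), assemble
  H = (EN − 2FM + GL) / (2(EG − F²)) = 4*(3*u^2 + 9*v^2 + 1)/(4*u^2 + 36*v^2 + 1)^(3/2).
At (u, v) = (-3/2, -1): H = 67*sqrt(46)/2116.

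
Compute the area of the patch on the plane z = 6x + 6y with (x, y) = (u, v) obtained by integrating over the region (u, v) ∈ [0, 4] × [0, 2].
Area = 8*sqrt(73)

Area = ∫∫ √(EG − F²) du dv with √(EG − F²) = sqrt(73). Integrating over [0, 4] × [0, 2] gives 8*sqrt(73).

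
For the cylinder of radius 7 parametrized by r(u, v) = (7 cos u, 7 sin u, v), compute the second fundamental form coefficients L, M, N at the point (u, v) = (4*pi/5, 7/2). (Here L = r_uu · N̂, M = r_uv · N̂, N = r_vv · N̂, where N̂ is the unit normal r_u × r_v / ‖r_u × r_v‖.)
L = -7;  M = 0;  N = 0

Compute the unit normal N̂(u, v) = (cos(u), sin(u), 0), and the second partials r_uu, r_uv, r_vv. Take dot products:
  L(u, v) = r_uu · N̂ = -7,
  M(u, v) = r_uv · N̂ = 0,
  N(u, v) = r_vv · N̂ = 0.
Evaluating at (u, v) = (4*pi/5, 7/2):
  L = -7, M = 0, N = 0.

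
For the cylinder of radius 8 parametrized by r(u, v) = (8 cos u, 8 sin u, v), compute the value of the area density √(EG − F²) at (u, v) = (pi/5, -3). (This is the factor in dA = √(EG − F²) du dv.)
√(EG − F²)|_{(pi/5, -3)} = 8

E = 64, F = 0, G = 1, so EG − F² = 64. Taking the positive square root: √(EG − F²) = 8. At (u, v) = (pi/5, -3): 8.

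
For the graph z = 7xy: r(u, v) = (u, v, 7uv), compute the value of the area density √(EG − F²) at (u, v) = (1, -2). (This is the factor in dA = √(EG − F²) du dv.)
√(EG − F²)|_{(1, -2)} = sqrt(246)

E = 49*v^2 + 1, F = 49*u*v, G = 49*u^2 + 1, so EG − F² = 49*u^2 + 49*v^2 + 1. Taking the positive square root: √(EG − F²) = sqrt(49*u^2 + 49*v^2 + 1). At (u, v) = (1, -2): sqrt(246).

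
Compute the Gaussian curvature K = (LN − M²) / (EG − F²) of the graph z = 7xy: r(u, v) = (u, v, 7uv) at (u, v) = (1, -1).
K = -49/9801

Coefficients of the first fundamental form: E = 49*v^2 + 1, F = 49*u*v, G = 49*u^2 + 1.
Coefficients of the second fundamental form: L = 0, M = 7/sqrt(49*u^2 + 49*v^2 + 1), N = 0.
Assemble K = (LN − M²)/(EG − F²) = -49/(2401*u^4 + 4802*u^2*v^2 + 98*u^2 + 2401*v^4 + 98*v^2 + 1). At (u, v) = (1, -1): K = -49/9801.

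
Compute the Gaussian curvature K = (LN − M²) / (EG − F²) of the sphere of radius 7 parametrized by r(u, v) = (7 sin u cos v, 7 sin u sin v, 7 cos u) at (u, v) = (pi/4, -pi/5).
K = 1/49

Coefficients of the first fundamental form: E = 49, F = 0, G = 49*sin(u)^2.
Coefficients of the second fundamental form: L = -7*sin(u)/Abs(sin(u)), M = 0, N = -7*sin(u)^3/Abs(sin(u)).
Assemble K = (LN − M²)/(EG − F²) = 1/49. At (u, v) = (pi/4, -pi/5): K = 1/49.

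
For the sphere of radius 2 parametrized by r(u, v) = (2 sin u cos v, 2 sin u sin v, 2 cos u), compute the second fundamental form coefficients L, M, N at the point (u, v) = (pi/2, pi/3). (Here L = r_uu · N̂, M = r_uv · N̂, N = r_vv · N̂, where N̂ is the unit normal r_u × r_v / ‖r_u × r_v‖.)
L = -2;  M = 0;  N = -2

Compute the unit normal N̂(u, v) = (sin(u)^2*cos(v)/Abs(sin(u)), sin(u)^2*sin(v)/Abs(sin(u)), sin(2*u)/(2*Abs(sin(u)))), and the second partials r_uu, r_uv, r_vv. Take dot products:
  L(u, v) = r_uu · N̂ = -2*sin(u)/Abs(sin(u)),
  M(u, v) = r_uv · N̂ = 0,
  N(u, v) = r_vv · N̂ = -2*sin(u)^3/Abs(sin(u)).
Evaluating at (u, v) = (pi/2, pi/3):
  L = -2, M = 0, N = -2.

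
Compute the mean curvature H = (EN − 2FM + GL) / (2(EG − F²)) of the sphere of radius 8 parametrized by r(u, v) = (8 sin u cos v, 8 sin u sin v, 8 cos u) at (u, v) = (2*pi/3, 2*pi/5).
H = -1/8

With E = 64, F = 0, G = 64*sin(u)^2, L = -8*sin(u)/Abs(sin(u)), M = 0, N = -8*sin(u)^3/Abs(sin(u)), assemble
  H = (EN − 2FM + GL) / (2(EG − F²)) = -sin(u)/(8*Abs(sin(u))).
At (u, v) = (2*pi/3, 2*pi/5): H = -1/8.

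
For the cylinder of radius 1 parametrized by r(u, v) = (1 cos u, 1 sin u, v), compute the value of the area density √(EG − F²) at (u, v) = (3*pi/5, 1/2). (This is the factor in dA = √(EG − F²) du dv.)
√(EG − F²)|_{(3*pi/5, 1/2)} = 1

E = 1, F = 0, G = 1, so EG − F² = 1. Taking the positive square root: √(EG − F²) = 1. At (u, v) = (3*pi/5, 1/2): 1.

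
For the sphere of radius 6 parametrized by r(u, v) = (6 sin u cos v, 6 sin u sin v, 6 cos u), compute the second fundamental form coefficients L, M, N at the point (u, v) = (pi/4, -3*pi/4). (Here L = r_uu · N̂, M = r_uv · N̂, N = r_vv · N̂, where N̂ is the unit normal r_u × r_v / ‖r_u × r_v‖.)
L = -6;  M = 0;  N = -3

Compute the unit normal N̂(u, v) = (sin(u)^2*cos(v)/Abs(sin(u)), sin(u)^2*sin(v)/Abs(sin(u)), sin(2*u)/(2*Abs(sin(u)))), and the second partials r_uu, r_uv, r_vv. Take dot products:
  L(u, v) = r_uu · N̂ = -6*sin(u)/Abs(sin(u)),
  M(u, v) = r_uv · N̂ = 0,
  N(u, v) = r_vv · N̂ = -6*sin(u)^3/Abs(sin(u)).
Evaluating at (u, v) = (pi/4, -3*pi/4):
  L = -6, M = 0, N = -3.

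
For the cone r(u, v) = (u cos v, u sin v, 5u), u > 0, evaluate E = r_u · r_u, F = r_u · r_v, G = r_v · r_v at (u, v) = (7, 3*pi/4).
E = 26;  F = 0;  G = 49

Partials: r_u = (cos(v), sin(v), 5), r_v = (-u*sin(v), u*cos(v), 0). As functions of (u, v):
  E = r_u · r_u = 26,
  F = r_u · r_v = 0,
  G = r_v · r_v = u^2.
Evaluating at (u, v) = (7, 3*pi/4): E = 26, F = 0, G = 49.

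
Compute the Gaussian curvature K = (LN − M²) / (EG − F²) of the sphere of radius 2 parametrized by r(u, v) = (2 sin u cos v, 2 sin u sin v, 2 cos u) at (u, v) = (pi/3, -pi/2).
K = 1/4

Coefficients of the first fundamental form: E = 4, F = 0, G = 4*sin(u)^2.
Coefficients of the second fundamental form: L = -2*sin(u)/Abs(sin(u)), M = 0, N = -2*sin(u)^3/Abs(sin(u)).
Assemble K = (LN − M²)/(EG − F²) = 1/4. At (u, v) = (pi/3, -pi/2): K = 1/4.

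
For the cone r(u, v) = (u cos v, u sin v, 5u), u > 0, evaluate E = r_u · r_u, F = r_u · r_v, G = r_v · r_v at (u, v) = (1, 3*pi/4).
E = 26;  F = 0;  G = 1

Partials: r_u = (cos(v), sin(v), 5), r_v = (-u*sin(v), u*cos(v), 0). As functions of (u, v):
  E = r_u · r_u = 26,
  F = r_u · r_v = 0,
  G = r_v · r_v = u^2.
Evaluating at (u, v) = (1, 3*pi/4): E = 26, F = 0, G = 1.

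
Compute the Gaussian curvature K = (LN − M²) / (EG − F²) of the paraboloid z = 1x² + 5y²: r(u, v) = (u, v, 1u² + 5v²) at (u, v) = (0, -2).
K = 20/160801

Coefficients of the first fundamental form: E = 4*u^2 + 1, F = 20*u*v, G = 100*v^2 + 1.
Coefficients of the second fundamental form: L = 2/sqrt(4*u^2 + 100*v^2 + 1), M = 0, N = 10/sqrt(4*u^2 + 100*v^2 + 1).
Assemble K = (LN − M²)/(EG − F²) = 20/(16*u^4 + 800*u^2*v^2 + 8*u^2 + 10000*v^4 + 200*v^2 + 1). At (u, v) = (0, -2): K = 20/160801.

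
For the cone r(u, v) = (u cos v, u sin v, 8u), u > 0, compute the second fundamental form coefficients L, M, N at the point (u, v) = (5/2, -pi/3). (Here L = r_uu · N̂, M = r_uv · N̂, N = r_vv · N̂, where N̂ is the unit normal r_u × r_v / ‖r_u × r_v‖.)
L = 0;  M = 0;  N = 4*sqrt(65)/13

Compute the unit normal N̂(u, v) = (-8*sqrt(65)*u*cos(v)/(65*Abs(u)), -8*sqrt(65)*u*sin(v)/(65*Abs(u)), sqrt(65)*u/(65*Abs(u))), and the second partials r_uu, r_uv, r_vv. Take dot products:
  L(u, v) = r_uu · N̂ = 0,
  M(u, v) = r_uv · N̂ = 0,
  N(u, v) = r_vv · N̂ = 8*sqrt(65)*u^2/(65*Abs(u)).
Evaluating at (u, v) = (5/2, -pi/3):
  L = 0, M = 0, N = 4*sqrt(65)/13.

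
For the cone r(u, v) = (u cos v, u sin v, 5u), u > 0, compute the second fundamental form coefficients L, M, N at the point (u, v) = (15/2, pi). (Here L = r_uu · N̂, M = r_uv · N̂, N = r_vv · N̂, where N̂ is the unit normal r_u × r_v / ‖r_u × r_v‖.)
L = 0;  M = 0;  N = 75*sqrt(26)/52

Compute the unit normal N̂(u, v) = (-5*sqrt(26)*u*cos(v)/(26*Abs(u)), -5*sqrt(26)*u*sin(v)/(26*Abs(u)), sqrt(26)*u/(26*Abs(u))), and the second partials r_uu, r_uv, r_vv. Take dot products:
  L(u, v) = r_uu · N̂ = 0,
  M(u, v) = r_uv · N̂ = 0,
  N(u, v) = r_vv · N̂ = 5*sqrt(26)*u^2/(26*Abs(u)).
Evaluating at (u, v) = (15/2, pi):
  L = 0, M = 0, N = 75*sqrt(26)/52.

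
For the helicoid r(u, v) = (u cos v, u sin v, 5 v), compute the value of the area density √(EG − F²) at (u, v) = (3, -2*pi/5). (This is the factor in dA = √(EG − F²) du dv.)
√(EG − F²)|_{(3, -2*pi/5)} = sqrt(34)

E = 1, F = 0, G = u^2 + 25, so EG − F² = u^2 + 25. Taking the positive square root: √(EG − F²) = sqrt(u^2 + 25). At (u, v) = (3, -2*pi/5): sqrt(34).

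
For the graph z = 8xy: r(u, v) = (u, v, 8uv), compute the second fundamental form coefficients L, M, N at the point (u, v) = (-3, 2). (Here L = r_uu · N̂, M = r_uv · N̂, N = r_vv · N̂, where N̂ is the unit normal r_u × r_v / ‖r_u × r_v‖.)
L = 0;  M = 8*sqrt(17)/119;  N = 0

Compute the unit normal N̂(u, v) = (-8*v/sqrt(64*u^2 + 64*v^2 + 1), -8*u/sqrt(64*u^2 + 64*v^2 + 1), 1/sqrt(64*u^2 + 64*v^2 + 1)), and the second partials r_uu, r_uv, r_vv. Take dot products:
  L(u, v) = r_uu · N̂ = 0,
  M(u, v) = r_uv · N̂ = 8/sqrt(64*u^2 + 64*v^2 + 1),
  N(u, v) = r_vv · N̂ = 0.
Evaluating at (u, v) = (-3, 2):
  L = 0, M = 8*sqrt(17)/119, N = 0.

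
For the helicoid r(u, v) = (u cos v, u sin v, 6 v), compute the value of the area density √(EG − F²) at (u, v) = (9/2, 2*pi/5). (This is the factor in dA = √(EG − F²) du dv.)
√(EG − F²)|_{(9/2, 2*pi/5)} = 15/2

E = 1, F = 0, G = u^2 + 36, so EG − F² = u^2 + 36. Taking the positive square root: √(EG − F²) = sqrt(u^2 + 36). At (u, v) = (9/2, 2*pi/5): 15/2.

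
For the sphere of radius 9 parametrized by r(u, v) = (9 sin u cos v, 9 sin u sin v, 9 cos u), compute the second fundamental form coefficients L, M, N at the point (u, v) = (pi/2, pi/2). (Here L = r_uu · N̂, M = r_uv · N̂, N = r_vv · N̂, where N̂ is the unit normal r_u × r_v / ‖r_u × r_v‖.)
L = -9;  M = 0;  N = -9

Compute the unit normal N̂(u, v) = (sin(u)^2*cos(v)/Abs(sin(u)), sin(u)^2*sin(v)/Abs(sin(u)), sin(2*u)/(2*Abs(sin(u)))), and the second partials r_uu, r_uv, r_vv. Take dot products:
  L(u, v) = r_uu · N̂ = -9*sin(u)/Abs(sin(u)),
  M(u, v) = r_uv · N̂ = 0,
  N(u, v) = r_vv · N̂ = -9*sin(u)^3/Abs(sin(u)).
Evaluating at (u, v) = (pi/2, pi/2):
  L = -9, M = 0, N = -9.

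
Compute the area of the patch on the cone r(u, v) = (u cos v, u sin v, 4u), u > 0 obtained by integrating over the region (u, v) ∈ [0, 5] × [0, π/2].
Area = 25*sqrt(17)*pi/4

Area = ∫∫ √(EG − F²) du dv with √(EG − F²) = sqrt(17)*Abs(u). Integrating over [0, 5] × [0, π/2] gives 25*sqrt(17)*pi/4.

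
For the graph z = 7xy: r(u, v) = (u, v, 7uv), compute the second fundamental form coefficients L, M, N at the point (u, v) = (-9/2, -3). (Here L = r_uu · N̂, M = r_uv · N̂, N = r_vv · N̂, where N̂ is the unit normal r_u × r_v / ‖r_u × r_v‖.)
L = 0;  M = 14*sqrt(5737)/5737;  N = 0

Compute the unit normal N̂(u, v) = (-7*v/sqrt(49*u^2 + 49*v^2 + 1), -7*u/sqrt(49*u^2 + 49*v^2 + 1), 1/sqrt(49*u^2 + 49*v^2 + 1)), and the second partials r_uu, r_uv, r_vv. Take dot products:
  L(u, v) = r_uu · N̂ = 0,
  M(u, v) = r_uv · N̂ = 7/sqrt(49*u^2 + 49*v^2 + 1),
  N(u, v) = r_vv · N̂ = 0.
Evaluating at (u, v) = (-9/2, -3):
  L = 0, M = 14*sqrt(5737)/5737, N = 0.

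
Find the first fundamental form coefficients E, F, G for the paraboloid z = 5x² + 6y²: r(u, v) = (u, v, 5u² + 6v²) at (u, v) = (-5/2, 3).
E = 626;  F = -900;  G = 1297

Partials: r_u = (1, 0, 10*u), r_v = (0, 1, 12*v). As functions of (u, v):
  E = r_u · r_u = 100*u^2 + 1,
  F = r_u · r_v = 120*u*v,
  G = r_v · r_v = 144*v^2 + 1.
Evaluating at (u, v) = (-5/2, 3): E = 626, F = -900, G = 1297.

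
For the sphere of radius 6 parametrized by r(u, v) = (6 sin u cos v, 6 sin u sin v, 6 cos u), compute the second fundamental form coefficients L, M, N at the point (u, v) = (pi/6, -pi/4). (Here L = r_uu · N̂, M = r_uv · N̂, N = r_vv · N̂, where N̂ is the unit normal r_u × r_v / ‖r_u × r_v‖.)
L = -6;  M = 0;  N = -3/2

Compute the unit normal N̂(u, v) = (sin(u)^2*cos(v)/Abs(sin(u)), sin(u)^2*sin(v)/Abs(sin(u)), sin(2*u)/(2*Abs(sin(u)))), and the second partials r_uu, r_uv, r_vv. Take dot products:
  L(u, v) = r_uu · N̂ = -6*sin(u)/Abs(sin(u)),
  M(u, v) = r_uv · N̂ = 0,
  N(u, v) = r_vv · N̂ = -6*sin(u)^3/Abs(sin(u)).
Evaluating at (u, v) = (pi/6, -pi/4):
  L = -6, M = 0, N = -3/2.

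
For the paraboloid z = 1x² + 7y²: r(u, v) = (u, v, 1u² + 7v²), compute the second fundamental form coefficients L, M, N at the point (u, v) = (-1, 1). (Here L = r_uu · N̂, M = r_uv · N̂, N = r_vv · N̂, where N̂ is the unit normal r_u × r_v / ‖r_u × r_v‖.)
L = 2*sqrt(201)/201;  M = 0;  N = 14*sqrt(201)/201

Compute the unit normal N̂(u, v) = (-2*u/sqrt(4*u^2 + 196*v^2 + 1), -14*v/sqrt(4*u^2 + 196*v^2 + 1), 1/sqrt(4*u^2 + 196*v^2 + 1)), and the second partials r_uu, r_uv, r_vv. Take dot products:
  L(u, v) = r_uu · N̂ = 2/sqrt(4*u^2 + 196*v^2 + 1),
  M(u, v) = r_uv · N̂ = 0,
  N(u, v) = r_vv · N̂ = 14/sqrt(4*u^2 + 196*v^2 + 1).
Evaluating at (u, v) = (-1, 1):
  L = 2*sqrt(201)/201, M = 0, N = 14*sqrt(201)/201.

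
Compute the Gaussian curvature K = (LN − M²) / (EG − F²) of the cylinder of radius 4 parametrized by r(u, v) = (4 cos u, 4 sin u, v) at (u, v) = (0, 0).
K = 0

Coefficients of the first fundamental form: E = 16, F = 0, G = 1.
Coefficients of the second fundamental form: L = -4, M = 0, N = 0.
Assemble K = (LN − M²)/(EG − F²) = 0. At (u, v) = (0, 0): K = 0.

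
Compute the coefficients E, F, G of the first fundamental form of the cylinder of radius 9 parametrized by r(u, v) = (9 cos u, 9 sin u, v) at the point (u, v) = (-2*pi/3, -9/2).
E = 81;  F = 0;  G = 1

Partials: r_u = (-9*sin(u), 9*cos(u), 0), r_v = (0, 0, 1). As functions of (u, v):
  E = r_u · r_u = 81,
  F = r_u · r_v = 0,
  G = r_v · r_v = 1.
Evaluating at (u, v) = (-2*pi/3, -9/2): E = 81, F = 0, G = 1.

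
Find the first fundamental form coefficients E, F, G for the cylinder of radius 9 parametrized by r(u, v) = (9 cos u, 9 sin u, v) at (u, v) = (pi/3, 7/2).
E = 81;  F = 0;  G = 1

Partials: r_u = (-9*sin(u), 9*cos(u), 0), r_v = (0, 0, 1). As functions of (u, v):
  E = r_u · r_u = 81,
  F = r_u · r_v = 0,
  G = r_v · r_v = 1.
Evaluating at (u, v) = (pi/3, 7/2): E = 81, F = 0, G = 1.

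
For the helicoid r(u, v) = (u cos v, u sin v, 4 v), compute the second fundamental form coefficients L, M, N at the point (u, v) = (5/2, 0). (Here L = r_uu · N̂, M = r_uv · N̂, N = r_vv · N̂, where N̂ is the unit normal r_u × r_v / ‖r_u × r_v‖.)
L = 0;  M = -8*sqrt(89)/89;  N = 0

Compute the unit normal N̂(u, v) = (4*sin(v)/sqrt(u^2 + 16), -4*cos(v)/sqrt(u^2 + 16), u/sqrt(u^2 + 16)), and the second partials r_uu, r_uv, r_vv. Take dot products:
  L(u, v) = r_uu · N̂ = 0,
  M(u, v) = r_uv · N̂ = -4/sqrt(u^2 + 16),
  N(u, v) = r_vv · N̂ = 0.
Evaluating at (u, v) = (5/2, 0):
  L = 0, M = -8*sqrt(89)/89, N = 0.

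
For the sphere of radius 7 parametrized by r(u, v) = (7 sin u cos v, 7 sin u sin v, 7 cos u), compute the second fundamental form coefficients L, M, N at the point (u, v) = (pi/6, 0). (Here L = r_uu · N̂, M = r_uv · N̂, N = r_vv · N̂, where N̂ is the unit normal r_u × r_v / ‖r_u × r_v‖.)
L = -7;  M = 0;  N = -7/4

Compute the unit normal N̂(u, v) = (sin(u)^2*cos(v)/Abs(sin(u)), sin(u)^2*sin(v)/Abs(sin(u)), sin(2*u)/(2*Abs(sin(u)))), and the second partials r_uu, r_uv, r_vv. Take dot products:
  L(u, v) = r_uu · N̂ = -7*sin(u)/Abs(sin(u)),
  M(u, v) = r_uv · N̂ = 0,
  N(u, v) = r_vv · N̂ = -7*sin(u)^3/Abs(sin(u)).
Evaluating at (u, v) = (pi/6, 0):
  L = -7, M = 0, N = -7/4.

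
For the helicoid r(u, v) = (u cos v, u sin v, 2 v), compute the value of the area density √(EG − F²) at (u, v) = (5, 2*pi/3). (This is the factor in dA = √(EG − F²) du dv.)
√(EG − F²)|_{(5, 2*pi/3)} = sqrt(29)

E = 1, F = 0, G = u^2 + 4, so EG − F² = u^2 + 4. Taking the positive square root: √(EG − F²) = sqrt(u^2 + 4). At (u, v) = (5, 2*pi/3): sqrt(29).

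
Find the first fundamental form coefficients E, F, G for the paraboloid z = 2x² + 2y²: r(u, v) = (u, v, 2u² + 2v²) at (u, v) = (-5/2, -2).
E = 101;  F = 80;  G = 65

Partials: r_u = (1, 0, 4*u), r_v = (0, 1, 4*v). As functions of (u, v):
  E = r_u · r_u = 16*u^2 + 1,
  F = r_u · r_v = 16*u*v,
  G = r_v · r_v = 16*v^2 + 1.
Evaluating at (u, v) = (-5/2, -2): E = 101, F = 80, G = 65.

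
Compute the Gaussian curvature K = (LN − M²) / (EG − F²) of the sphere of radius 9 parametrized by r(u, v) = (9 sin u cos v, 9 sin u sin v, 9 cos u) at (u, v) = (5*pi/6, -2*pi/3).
K = 1/81

Coefficients of the first fundamental form: E = 81, F = 0, G = 81*sin(u)^2.
Coefficients of the second fundamental form: L = -9*sin(u)/Abs(sin(u)), M = 0, N = -9*sin(u)^3/Abs(sin(u)).
Assemble K = (LN − M²)/(EG − F²) = 1/81. At (u, v) = (5*pi/6, -2*pi/3): K = 1/81.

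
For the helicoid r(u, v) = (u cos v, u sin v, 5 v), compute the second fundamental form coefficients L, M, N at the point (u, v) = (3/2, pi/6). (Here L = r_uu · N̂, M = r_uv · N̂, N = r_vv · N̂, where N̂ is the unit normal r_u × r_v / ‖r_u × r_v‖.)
L = 0;  M = -10*sqrt(109)/109;  N = 0

Compute the unit normal N̂(u, v) = (5*sin(v)/sqrt(u^2 + 25), -5*cos(v)/sqrt(u^2 + 25), u/sqrt(u^2 + 25)), and the second partials r_uu, r_uv, r_vv. Take dot products:
  L(u, v) = r_uu · N̂ = 0,
  M(u, v) = r_uv · N̂ = -5/sqrt(u^2 + 25),
  N(u, v) = r_vv · N̂ = 0.
Evaluating at (u, v) = (3/2, pi/6):
  L = 0, M = -10*sqrt(109)/109, N = 0.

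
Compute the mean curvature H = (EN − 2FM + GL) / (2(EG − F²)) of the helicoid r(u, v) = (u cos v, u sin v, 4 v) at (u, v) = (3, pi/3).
H = 0

With E = 1, F = 0, G = u^2 + 16, L = 0, M = -4/sqrt(u^2 + 16), N = 0, assemble
  H = (EN − 2FM + GL) / (2(EG − F²)) = 0.
At (u, v) = (3, pi/3): H = 0.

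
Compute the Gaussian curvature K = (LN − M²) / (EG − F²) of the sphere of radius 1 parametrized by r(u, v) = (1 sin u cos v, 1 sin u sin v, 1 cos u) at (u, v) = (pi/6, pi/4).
K = 1

Coefficients of the first fundamental form: E = 1, F = 0, G = sin(u)^2.
Coefficients of the second fundamental form: L = -sin(u)/Abs(sin(u)), M = 0, N = -sin(u)^3/Abs(sin(u)).
Assemble K = (LN − M²)/(EG − F²) = 1. At (u, v) = (pi/6, pi/4): K = 1.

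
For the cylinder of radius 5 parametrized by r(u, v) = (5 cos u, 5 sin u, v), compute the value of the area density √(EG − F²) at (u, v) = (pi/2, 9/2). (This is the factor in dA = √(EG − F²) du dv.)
√(EG − F²)|_{(pi/2, 9/2)} = 5

E = 25, F = 0, G = 1, so EG − F² = 25. Taking the positive square root: √(EG − F²) = 5. At (u, v) = (pi/2, 9/2): 5.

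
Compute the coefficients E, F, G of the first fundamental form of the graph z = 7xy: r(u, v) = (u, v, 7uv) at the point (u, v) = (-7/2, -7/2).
E = 2405/4;  F = 2401/4;  G = 2405/4

Partials: r_u = (1, 0, 7*v), r_v = (0, 1, 7*u). As functions of (u, v):
  E = r_u · r_u = 49*v^2 + 1,
  F = r_u · r_v = 49*u*v,
  G = r_v · r_v = 49*u^2 + 1.
Evaluating at (u, v) = (-7/2, -7/2): E = 2405/4, F = 2401/4, G = 2405/4.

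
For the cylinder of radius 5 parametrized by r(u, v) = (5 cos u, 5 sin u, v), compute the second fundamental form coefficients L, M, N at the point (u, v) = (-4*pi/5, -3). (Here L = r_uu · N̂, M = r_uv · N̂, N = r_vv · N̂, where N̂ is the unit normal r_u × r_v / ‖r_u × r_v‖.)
L = -5;  M = 0;  N = 0

Compute the unit normal N̂(u, v) = (cos(u), sin(u), 0), and the second partials r_uu, r_uv, r_vv. Take dot products:
  L(u, v) = r_uu · N̂ = -5,
  M(u, v) = r_uv · N̂ = 0,
  N(u, v) = r_vv · N̂ = 0.
Evaluating at (u, v) = (-4*pi/5, -3):
  L = -5, M = 0, N = 0.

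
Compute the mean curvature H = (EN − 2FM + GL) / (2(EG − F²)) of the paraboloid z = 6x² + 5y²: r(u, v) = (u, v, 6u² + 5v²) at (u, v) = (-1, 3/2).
H = 2081*sqrt(370)/136900

With E = 144*u^2 + 1, F = 120*u*v, G = 100*v^2 + 1, L = 12/sqrt(144*u^2 + 100*v^2 + 1), M = 0, N = 10/sqrt(144*u^2 + 100*v^2 + 1), assemble
  H = (EN − 2FM + GL) / (2(EG − F²)) = (720*u^2 + 600*v^2 + 11)/(144*u^2 + 100*v^2 + 1)^(3/2).
At (u, v) = (-1, 3/2): H = 2081*sqrt(370)/136900.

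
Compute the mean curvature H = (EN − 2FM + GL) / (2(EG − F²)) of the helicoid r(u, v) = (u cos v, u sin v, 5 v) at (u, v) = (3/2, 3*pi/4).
H = 0

With E = 1, F = 0, G = u^2 + 25, L = 0, M = -5/sqrt(u^2 + 25), N = 0, assemble
  H = (EN − 2FM + GL) / (2(EG − F²)) = 0.
At (u, v) = (3/2, 3*pi/4): H = 0.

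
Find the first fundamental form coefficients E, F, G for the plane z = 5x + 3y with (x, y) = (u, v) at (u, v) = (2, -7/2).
E = 26;  F = 15;  G = 10

Partials: r_u = (1, 0, 5), r_v = (0, 1, 3). As functions of (u, v):
  E = r_u · r_u = 26,
  F = r_u · r_v = 15,
  G = r_v · r_v = 10.
Evaluating at (u, v) = (2, -7/2): E = 26, F = 15, G = 10.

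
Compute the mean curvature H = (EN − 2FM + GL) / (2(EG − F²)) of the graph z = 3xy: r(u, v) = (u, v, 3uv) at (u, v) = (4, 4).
H = -432/4913

With E = 9*v^2 + 1, F = 9*u*v, G = 9*u^2 + 1, L = 0, M = 3/sqrt(9*u^2 + 9*v^2 + 1), N = 0, assemble
  H = (EN − 2FM + GL) / (2(EG − F²)) = -27*u*v/(9*u^2 + 9*v^2 + 1)^(3/2).
At (u, v) = (4, 4): H = -432/4913.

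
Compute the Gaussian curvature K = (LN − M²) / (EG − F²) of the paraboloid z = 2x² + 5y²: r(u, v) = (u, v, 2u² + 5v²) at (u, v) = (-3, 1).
K = 8/12005

Coefficients of the first fundamental form: E = 16*u^2 + 1, F = 40*u*v, G = 100*v^2 + 1.
Coefficients of the second fundamental form: L = 4/sqrt(16*u^2 + 100*v^2 + 1), M = 0, N = 10/sqrt(16*u^2 + 100*v^2 + 1).
Assemble K = (LN − M²)/(EG − F²) = 40/(256*u^4 + 3200*u^2*v^2 + 32*u^2 + 10000*v^4 + 200*v^2 + 1). At (u, v) = (-3, 1): K = 8/12005.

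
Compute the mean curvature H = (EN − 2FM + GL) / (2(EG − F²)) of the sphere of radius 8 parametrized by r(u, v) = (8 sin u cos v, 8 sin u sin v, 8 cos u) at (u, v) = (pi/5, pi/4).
H = -1/8

With E = 64, F = 0, G = 64*sin(u)^2, L = -8*sin(u)/Abs(sin(u)), M = 0, N = -8*sin(u)^3/Abs(sin(u)), assemble
  H = (EN − 2FM + GL) / (2(EG − F²)) = -sin(u)/(8*Abs(sin(u))).
At (u, v) = (pi/5, pi/4): H = -1/8.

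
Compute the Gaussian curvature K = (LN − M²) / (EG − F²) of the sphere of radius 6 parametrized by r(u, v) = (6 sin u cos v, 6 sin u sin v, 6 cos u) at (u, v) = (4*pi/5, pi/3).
K = 1/36

Coefficients of the first fundamental form: E = 36, F = 0, G = 36*sin(u)^2.
Coefficients of the second fundamental form: L = -6*sin(u)/Abs(sin(u)), M = 0, N = -6*sin(u)^3/Abs(sin(u)).
Assemble K = (LN − M²)/(EG − F²) = 1/36. At (u, v) = (4*pi/5, pi/3): K = 1/36.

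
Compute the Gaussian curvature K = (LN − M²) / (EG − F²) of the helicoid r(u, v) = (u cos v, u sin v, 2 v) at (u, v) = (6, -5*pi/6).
K = -1/400

Coefficients of the first fundamental form: E = 1, F = 0, G = u^2 + 4.
Coefficients of the second fundamental form: L = 0, M = -2/sqrt(u^2 + 4), N = 0.
Assemble K = (LN − M²)/(EG − F²) = -4/(u^2 + 4)^2. At (u, v) = (6, -5*pi/6): K = -1/400.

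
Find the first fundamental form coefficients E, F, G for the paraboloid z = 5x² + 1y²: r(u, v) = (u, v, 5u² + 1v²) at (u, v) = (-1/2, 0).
E = 26;  F = 0;  G = 1

Partials: r_u = (1, 0, 10*u), r_v = (0, 1, 2*v). As functions of (u, v):
  E = r_u · r_u = 100*u^2 + 1,
  F = r_u · r_v = 20*u*v,
  G = r_v · r_v = 4*v^2 + 1.
Evaluating at (u, v) = (-1/2, 0): E = 26, F = 0, G = 1.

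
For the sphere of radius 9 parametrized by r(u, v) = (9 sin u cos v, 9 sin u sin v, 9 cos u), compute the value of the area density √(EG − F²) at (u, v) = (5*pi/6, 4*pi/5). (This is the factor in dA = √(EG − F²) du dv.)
√(EG − F²)|_{(5*pi/6, 4*pi/5)} = 81/2

E = 81, F = 0, G = 81*sin(u)^2, so EG − F² = 6561*sin(u)^2. Taking the positive square root: √(EG − F²) = 81*Abs(sin(u)). At (u, v) = (5*pi/6, 4*pi/5): 81/2.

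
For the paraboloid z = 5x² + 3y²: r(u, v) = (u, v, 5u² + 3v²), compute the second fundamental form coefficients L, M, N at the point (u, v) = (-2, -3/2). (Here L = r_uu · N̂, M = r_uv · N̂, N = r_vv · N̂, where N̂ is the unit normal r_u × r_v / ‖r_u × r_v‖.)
L = 5*sqrt(482)/241;  M = 0;  N = 3*sqrt(482)/241

Compute the unit normal N̂(u, v) = (-10*u/sqrt(100*u^2 + 36*v^2 + 1), -6*v/sqrt(100*u^2 + 36*v^2 + 1), 1/sqrt(100*u^2 + 36*v^2 + 1)), and the second partials r_uu, r_uv, r_vv. Take dot products:
  L(u, v) = r_uu · N̂ = 10/sqrt(100*u^2 + 36*v^2 + 1),
  M(u, v) = r_uv · N̂ = 0,
  N(u, v) = r_vv · N̂ = 6/sqrt(100*u^2 + 36*v^2 + 1).
Evaluating at (u, v) = (-2, -3/2):
  L = 5*sqrt(482)/241, M = 0, N = 3*sqrt(482)/241.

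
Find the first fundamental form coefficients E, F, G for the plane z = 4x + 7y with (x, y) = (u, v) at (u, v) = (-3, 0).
E = 17;  F = 28;  G = 50

Partials: r_u = (1, 0, 4), r_v = (0, 1, 7). As functions of (u, v):
  E = r_u · r_u = 17,
  F = r_u · r_v = 28,
  G = r_v · r_v = 50.
Evaluating at (u, v) = (-3, 0): E = 17, F = 28, G = 50.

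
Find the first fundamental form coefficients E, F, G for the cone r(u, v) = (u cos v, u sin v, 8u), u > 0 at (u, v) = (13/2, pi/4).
E = 65;  F = 0;  G = 169/4

Partials: r_u = (cos(v), sin(v), 8), r_v = (-u*sin(v), u*cos(v), 0). As functions of (u, v):
  E = r_u · r_u = 65,
  F = r_u · r_v = 0,
  G = r_v · r_v = u^2.
Evaluating at (u, v) = (13/2, pi/4): E = 65, F = 0, G = 169/4.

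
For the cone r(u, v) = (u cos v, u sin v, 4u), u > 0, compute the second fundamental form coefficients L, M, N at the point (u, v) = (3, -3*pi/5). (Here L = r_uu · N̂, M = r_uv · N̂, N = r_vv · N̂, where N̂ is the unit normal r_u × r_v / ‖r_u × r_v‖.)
L = 0;  M = 0;  N = 12*sqrt(17)/17

Compute the unit normal N̂(u, v) = (-4*sqrt(17)*u*cos(v)/(17*Abs(u)), -4*sqrt(17)*u*sin(v)/(17*Abs(u)), sqrt(17)*u/(17*Abs(u))), and the second partials r_uu, r_uv, r_vv. Take dot products:
  L(u, v) = r_uu · N̂ = 0,
  M(u, v) = r_uv · N̂ = 0,
  N(u, v) = r_vv · N̂ = 4*sqrt(17)*u^2/(17*Abs(u)).
Evaluating at (u, v) = (3, -3*pi/5):
  L = 0, M = 0, N = 12*sqrt(17)/17.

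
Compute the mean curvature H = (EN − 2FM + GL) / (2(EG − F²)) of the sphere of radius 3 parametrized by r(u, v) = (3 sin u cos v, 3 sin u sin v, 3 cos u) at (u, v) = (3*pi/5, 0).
H = -1/3

With E = 9, F = 0, G = 9*sin(u)^2, L = -3*sin(u)/Abs(sin(u)), M = 0, N = -3*sin(u)^3/Abs(sin(u)), assemble
  H = (EN − 2FM + GL) / (2(EG − F²)) = -sin(u)/(3*Abs(sin(u))).
At (u, v) = (3*pi/5, 0): H = -1/3.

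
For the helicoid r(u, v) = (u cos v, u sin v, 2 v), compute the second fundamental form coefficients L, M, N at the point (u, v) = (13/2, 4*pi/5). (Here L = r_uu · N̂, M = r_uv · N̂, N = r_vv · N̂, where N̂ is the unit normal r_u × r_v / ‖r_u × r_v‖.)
L = 0;  M = -4*sqrt(185)/185;  N = 0

Compute the unit normal N̂(u, v) = (2*sin(v)/sqrt(u^2 + 4), -2*cos(v)/sqrt(u^2 + 4), u/sqrt(u^2 + 4)), and the second partials r_uu, r_uv, r_vv. Take dot products:
  L(u, v) = r_uu · N̂ = 0,
  M(u, v) = r_uv · N̂ = -2/sqrt(u^2 + 4),
  N(u, v) = r_vv · N̂ = 0.
Evaluating at (u, v) = (13/2, 4*pi/5):
  L = 0, M = -4*sqrt(185)/185, N = 0.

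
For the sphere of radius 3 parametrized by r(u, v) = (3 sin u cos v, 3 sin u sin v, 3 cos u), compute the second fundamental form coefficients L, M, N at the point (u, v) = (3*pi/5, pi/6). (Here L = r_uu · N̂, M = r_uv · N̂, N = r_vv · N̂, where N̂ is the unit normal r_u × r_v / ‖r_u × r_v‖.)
L = -3;  M = 0;  N = -15/8 - 3*sqrt(5)/8

Compute the unit normal N̂(u, v) = (sin(u)^2*cos(v)/Abs(sin(u)), sin(u)^2*sin(v)/Abs(sin(u)), sin(2*u)/(2*Abs(sin(u)))), and the second partials r_uu, r_uv, r_vv. Take dot products:
  L(u, v) = r_uu · N̂ = -3*sin(u)/Abs(sin(u)),
  M(u, v) = r_uv · N̂ = 0,
  N(u, v) = r_vv · N̂ = -3*sin(u)^3/Abs(sin(u)).
Evaluating at (u, v) = (3*pi/5, pi/6):
  L = -3, M = 0, N = -15/8 - 3*sqrt(5)/8.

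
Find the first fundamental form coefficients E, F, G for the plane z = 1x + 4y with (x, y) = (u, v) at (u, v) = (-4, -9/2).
E = 2;  F = 4;  G = 17

Partials: r_u = (1, 0, 1), r_v = (0, 1, 4). As functions of (u, v):
  E = r_u · r_u = 2,
  F = r_u · r_v = 4,
  G = r_v · r_v = 17.
Evaluating at (u, v) = (-4, -9/2): E = 2, F = 4, G = 17.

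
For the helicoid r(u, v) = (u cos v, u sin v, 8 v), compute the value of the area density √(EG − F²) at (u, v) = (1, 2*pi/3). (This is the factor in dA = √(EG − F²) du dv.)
√(EG − F²)|_{(1, 2*pi/3)} = sqrt(65)

E = 1, F = 0, G = u^2 + 64, so EG − F² = u^2 + 64. Taking the positive square root: √(EG − F²) = sqrt(u^2 + 64). At (u, v) = (1, 2*pi/3): sqrt(65).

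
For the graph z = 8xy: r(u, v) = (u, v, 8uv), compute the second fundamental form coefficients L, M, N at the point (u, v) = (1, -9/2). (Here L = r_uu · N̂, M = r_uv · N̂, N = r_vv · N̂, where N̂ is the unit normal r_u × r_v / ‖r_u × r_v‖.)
L = 0;  M = 8*sqrt(1361)/1361;  N = 0

Compute the unit normal N̂(u, v) = (-8*v/sqrt(64*u^2 + 64*v^2 + 1), -8*u/sqrt(64*u^2 + 64*v^2 + 1), 1/sqrt(64*u^2 + 64*v^2 + 1)), and the second partials r_uu, r_uv, r_vv. Take dot products:
  L(u, v) = r_uu · N̂ = 0,
  M(u, v) = r_uv · N̂ = 8/sqrt(64*u^2 + 64*v^2 + 1),
  N(u, v) = r_vv · N̂ = 0.
Evaluating at (u, v) = (1, -9/2):
  L = 0, M = 8*sqrt(1361)/1361, N = 0.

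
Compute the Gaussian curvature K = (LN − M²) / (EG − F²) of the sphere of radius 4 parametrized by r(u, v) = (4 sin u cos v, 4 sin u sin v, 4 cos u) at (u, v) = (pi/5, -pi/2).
K = 1/16

Coefficients of the first fundamental form: E = 16, F = 0, G = 16*sin(u)^2.
Coefficients of the second fundamental form: L = -4*sin(u)/Abs(sin(u)), M = 0, N = -4*sin(u)^3/Abs(sin(u)).
Assemble K = (LN − M²)/(EG − F²) = 1/16. At (u, v) = (pi/5, -pi/2): K = 1/16.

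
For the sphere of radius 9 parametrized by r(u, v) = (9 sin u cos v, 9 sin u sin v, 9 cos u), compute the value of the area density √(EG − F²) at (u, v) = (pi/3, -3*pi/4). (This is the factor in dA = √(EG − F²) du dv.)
√(EG − F²)|_{(pi/3, -3*pi/4)} = 81*sqrt(3)/2

E = 81, F = 0, G = 81*sin(u)^2, so EG − F² = 6561*sin(u)^2. Taking the positive square root: √(EG − F²) = 81*Abs(sin(u)). At (u, v) = (pi/3, -3*pi/4): 81*sqrt(3)/2.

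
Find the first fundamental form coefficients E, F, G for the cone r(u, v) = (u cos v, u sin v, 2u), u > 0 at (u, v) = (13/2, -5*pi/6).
E = 5;  F = 0;  G = 169/4

Partials: r_u = (cos(v), sin(v), 2), r_v = (-u*sin(v), u*cos(v), 0). As functions of (u, v):
  E = r_u · r_u = 5,
  F = r_u · r_v = 0,
  G = r_v · r_v = u^2.
Evaluating at (u, v) = (13/2, -5*pi/6): E = 5, F = 0, G = 169/4.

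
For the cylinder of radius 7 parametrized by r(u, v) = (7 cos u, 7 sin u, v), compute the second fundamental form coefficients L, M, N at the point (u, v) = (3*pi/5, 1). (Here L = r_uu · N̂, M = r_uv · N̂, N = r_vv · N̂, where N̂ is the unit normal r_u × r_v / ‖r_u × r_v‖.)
L = -7;  M = 0;  N = 0

Compute the unit normal N̂(u, v) = (cos(u), sin(u), 0), and the second partials r_uu, r_uv, r_vv. Take dot products:
  L(u, v) = r_uu · N̂ = -7,
  M(u, v) = r_uv · N̂ = 0,
  N(u, v) = r_vv · N̂ = 0.
Evaluating at (u, v) = (3*pi/5, 1):
  L = -7, M = 0, N = 0.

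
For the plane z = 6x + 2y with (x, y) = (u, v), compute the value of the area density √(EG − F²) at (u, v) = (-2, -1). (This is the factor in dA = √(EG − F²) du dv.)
√(EG − F²)|_{(-2, -1)} = sqrt(41)

E = 37, F = 12, G = 5, so EG − F² = 41. Taking the positive square root: √(EG − F²) = sqrt(41). At (u, v) = (-2, -1): sqrt(41).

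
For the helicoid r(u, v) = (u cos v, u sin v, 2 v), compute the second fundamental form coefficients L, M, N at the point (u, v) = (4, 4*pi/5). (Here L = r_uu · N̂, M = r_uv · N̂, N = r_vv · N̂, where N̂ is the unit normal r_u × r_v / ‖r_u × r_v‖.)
L = 0;  M = -sqrt(5)/5;  N = 0

Compute the unit normal N̂(u, v) = (2*sin(v)/sqrt(u^2 + 4), -2*cos(v)/sqrt(u^2 + 4), u/sqrt(u^2 + 4)), and the second partials r_uu, r_uv, r_vv. Take dot products:
  L(u, v) = r_uu · N̂ = 0,
  M(u, v) = r_uv · N̂ = -2/sqrt(u^2 + 4),
  N(u, v) = r_vv · N̂ = 0.
Evaluating at (u, v) = (4, 4*pi/5):
  L = 0, M = -sqrt(5)/5, N = 0.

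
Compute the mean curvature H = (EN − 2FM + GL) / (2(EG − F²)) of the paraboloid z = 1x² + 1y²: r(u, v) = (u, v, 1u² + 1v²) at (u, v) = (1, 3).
H = 42*sqrt(41)/1681

With E = 4*u^2 + 1, F = 4*u*v, G = 4*v^2 + 1, L = 2/sqrt(4*u^2 + 4*v^2 + 1), M = 0, N = 2/sqrt(4*u^2 + 4*v^2 + 1), assemble
  H = (EN − 2FM + GL) / (2(EG − F²)) = 2*(2*u^2 + 2*v^2 + 1)/(4*u^2 + 4*v^2 + 1)^(3/2).
At (u, v) = (1, 3): H = 42*sqrt(41)/1681.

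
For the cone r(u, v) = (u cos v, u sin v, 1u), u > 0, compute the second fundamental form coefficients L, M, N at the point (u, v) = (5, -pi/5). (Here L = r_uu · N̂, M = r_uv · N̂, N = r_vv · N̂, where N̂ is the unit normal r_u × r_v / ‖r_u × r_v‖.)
L = 0;  M = 0;  N = 5*sqrt(2)/2

Compute the unit normal N̂(u, v) = (-sqrt(2)*u*cos(v)/(2*Abs(u)), -sqrt(2)*u*sin(v)/(2*Abs(u)), sqrt(2)*u/(2*Abs(u))), and the second partials r_uu, r_uv, r_vv. Take dot products:
  L(u, v) = r_uu · N̂ = 0,
  M(u, v) = r_uv · N̂ = 0,
  N(u, v) = r_vv · N̂ = sqrt(2)*u^2/(2*Abs(u)).
Evaluating at (u, v) = (5, -pi/5):
  L = 0, M = 0, N = 5*sqrt(2)/2.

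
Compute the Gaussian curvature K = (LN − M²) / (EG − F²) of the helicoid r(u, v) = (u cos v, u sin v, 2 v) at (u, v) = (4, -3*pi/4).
K = -1/100

Coefficients of the first fundamental form: E = 1, F = 0, G = u^2 + 4.
Coefficients of the second fundamental form: L = 0, M = -2/sqrt(u^2 + 4), N = 0.
Assemble K = (LN − M²)/(EG − F²) = -4/(u^2 + 4)^2. At (u, v) = (4, -3*pi/4): K = -1/100.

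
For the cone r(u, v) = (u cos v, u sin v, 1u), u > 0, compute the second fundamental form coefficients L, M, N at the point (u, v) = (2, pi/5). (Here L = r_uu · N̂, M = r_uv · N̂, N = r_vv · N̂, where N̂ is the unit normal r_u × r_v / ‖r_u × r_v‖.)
L = 0;  M = 0;  N = sqrt(2)

Compute the unit normal N̂(u, v) = (-sqrt(2)*u*cos(v)/(2*Abs(u)), -sqrt(2)*u*sin(v)/(2*Abs(u)), sqrt(2)*u/(2*Abs(u))), and the second partials r_uu, r_uv, r_vv. Take dot products:
  L(u, v) = r_uu · N̂ = 0,
  M(u, v) = r_uv · N̂ = 0,
  N(u, v) = r_vv · N̂ = sqrt(2)*u^2/(2*Abs(u)).
Evaluating at (u, v) = (2, pi/5):
  L = 0, M = 0, N = sqrt(2).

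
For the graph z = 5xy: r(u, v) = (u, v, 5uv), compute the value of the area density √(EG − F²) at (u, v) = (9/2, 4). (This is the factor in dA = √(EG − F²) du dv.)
√(EG − F²)|_{(9/2, 4)} = sqrt(3629)/2

E = 25*v^2 + 1, F = 25*u*v, G = 25*u^2 + 1, so EG − F² = 25*u^2 + 25*v^2 + 1. Taking the positive square root: √(EG − F²) = sqrt(25*u^2 + 25*v^2 + 1). At (u, v) = (9/2, 4): sqrt(3629)/2.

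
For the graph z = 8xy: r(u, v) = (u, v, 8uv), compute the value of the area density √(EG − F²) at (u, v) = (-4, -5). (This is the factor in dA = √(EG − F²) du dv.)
√(EG − F²)|_{(-4, -5)} = 5*sqrt(105)

E = 64*v^2 + 1, F = 64*u*v, G = 64*u^2 + 1, so EG − F² = 64*u^2 + 64*v^2 + 1. Taking the positive square root: √(EG − F²) = sqrt(64*u^2 + 64*v^2 + 1). At (u, v) = (-4, -5): 5*sqrt(105).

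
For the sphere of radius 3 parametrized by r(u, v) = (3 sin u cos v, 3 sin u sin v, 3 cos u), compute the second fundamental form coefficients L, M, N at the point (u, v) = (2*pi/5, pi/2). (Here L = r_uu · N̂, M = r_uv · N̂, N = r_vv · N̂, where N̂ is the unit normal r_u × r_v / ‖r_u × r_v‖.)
L = -3;  M = 0;  N = -15/8 - 3*sqrt(5)/8

Compute the unit normal N̂(u, v) = (sin(u)^2*cos(v)/Abs(sin(u)), sin(u)^2*sin(v)/Abs(sin(u)), sin(2*u)/(2*Abs(sin(u)))), and the second partials r_uu, r_uv, r_vv. Take dot products:
  L(u, v) = r_uu · N̂ = -3*sin(u)/Abs(sin(u)),
  M(u, v) = r_uv · N̂ = 0,
  N(u, v) = r_vv · N̂ = -3*sin(u)^3/Abs(sin(u)).
Evaluating at (u, v) = (2*pi/5, pi/2):
  L = -3, M = 0, N = -15/8 - 3*sqrt(5)/8.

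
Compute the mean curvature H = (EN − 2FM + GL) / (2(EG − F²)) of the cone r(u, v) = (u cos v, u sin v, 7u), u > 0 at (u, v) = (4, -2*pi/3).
H = 7*sqrt(2)/80

With E = 50, F = 0, G = u^2, L = 0, M = 0, N = 7*sqrt(2)*u^2/(10*Abs(u)), assemble
  H = (EN − 2FM + GL) / (2(EG − F²)) = 7*sqrt(2)/(20*Abs(u)).
At (u, v) = (4, -2*pi/3): H = 7*sqrt(2)/80.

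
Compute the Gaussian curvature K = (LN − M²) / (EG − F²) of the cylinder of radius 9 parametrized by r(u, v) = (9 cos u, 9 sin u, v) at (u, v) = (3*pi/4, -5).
K = 0

Coefficients of the first fundamental form: E = 81, F = 0, G = 1.
Coefficients of the second fundamental form: L = -9, M = 0, N = 0.
Assemble K = (LN − M²)/(EG − F²) = 0. At (u, v) = (3*pi/4, -5): K = 0.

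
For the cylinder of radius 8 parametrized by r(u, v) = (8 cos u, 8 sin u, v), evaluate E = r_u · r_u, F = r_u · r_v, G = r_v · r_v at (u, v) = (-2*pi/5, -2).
E = 64;  F = 0;  G = 1

Partials: r_u = (-8*sin(u), 8*cos(u), 0), r_v = (0, 0, 1). As functions of (u, v):
  E = r_u · r_u = 64,
  F = r_u · r_v = 0,
  G = r_v · r_v = 1.
Evaluating at (u, v) = (-2*pi/5, -2): E = 64, F = 0, G = 1.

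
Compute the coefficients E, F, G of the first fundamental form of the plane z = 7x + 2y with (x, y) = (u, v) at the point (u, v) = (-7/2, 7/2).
E = 50;  F = 14;  G = 5

Partials: r_u = (1, 0, 7), r_v = (0, 1, 2). As functions of (u, v):
  E = r_u · r_u = 50,
  F = r_u · r_v = 14,
  G = r_v · r_v = 5.
Evaluating at (u, v) = (-7/2, 7/2): E = 50, F = 14, G = 5.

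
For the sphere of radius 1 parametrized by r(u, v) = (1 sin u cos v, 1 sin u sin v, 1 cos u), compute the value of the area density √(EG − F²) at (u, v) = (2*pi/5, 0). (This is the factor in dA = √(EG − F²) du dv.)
√(EG − F²)|_{(2*pi/5, 0)} = sqrt(2*sqrt(5) + 10)/4

E = 1, F = 0, G = sin(u)^2, so EG − F² = sin(u)^2. Taking the positive square root: √(EG − F²) = Abs(sin(u)). At (u, v) = (2*pi/5, 0): sqrt(2*sqrt(5) + 10)/4.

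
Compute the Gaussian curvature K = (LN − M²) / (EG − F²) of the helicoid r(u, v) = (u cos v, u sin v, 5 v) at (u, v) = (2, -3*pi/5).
K = -25/841

Coefficients of the first fundamental form: E = 1, F = 0, G = u^2 + 25.
Coefficients of the second fundamental form: L = 0, M = -5/sqrt(u^2 + 25), N = 0.
Assemble K = (LN − M²)/(EG − F²) = -25/(u^2 + 25)^2. At (u, v) = (2, -3*pi/5): K = -25/841.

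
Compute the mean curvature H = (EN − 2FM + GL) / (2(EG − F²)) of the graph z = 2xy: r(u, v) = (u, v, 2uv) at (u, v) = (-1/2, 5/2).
H = 10*sqrt(3)/243

With E = 4*v^2 + 1, F = 4*u*v, G = 4*u^2 + 1, L = 0, M = 2/sqrt(4*u^2 + 4*v^2 + 1), N = 0, assemble
  H = (EN − 2FM + GL) / (2(EG − F²)) = -8*u*v/(4*u^2 + 4*v^2 + 1)^(3/2).
At (u, v) = (-1/2, 5/2): H = 10*sqrt(3)/243.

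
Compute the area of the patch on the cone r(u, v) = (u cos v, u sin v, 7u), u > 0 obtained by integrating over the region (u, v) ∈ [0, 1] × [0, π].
Area = 5*sqrt(2)*pi/2

Area = ∫∫ √(EG − F²) du dv with √(EG − F²) = 5*sqrt(2)*Abs(u). Integrating over [0, 1] × [0, π] gives 5*sqrt(2)*pi/2.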